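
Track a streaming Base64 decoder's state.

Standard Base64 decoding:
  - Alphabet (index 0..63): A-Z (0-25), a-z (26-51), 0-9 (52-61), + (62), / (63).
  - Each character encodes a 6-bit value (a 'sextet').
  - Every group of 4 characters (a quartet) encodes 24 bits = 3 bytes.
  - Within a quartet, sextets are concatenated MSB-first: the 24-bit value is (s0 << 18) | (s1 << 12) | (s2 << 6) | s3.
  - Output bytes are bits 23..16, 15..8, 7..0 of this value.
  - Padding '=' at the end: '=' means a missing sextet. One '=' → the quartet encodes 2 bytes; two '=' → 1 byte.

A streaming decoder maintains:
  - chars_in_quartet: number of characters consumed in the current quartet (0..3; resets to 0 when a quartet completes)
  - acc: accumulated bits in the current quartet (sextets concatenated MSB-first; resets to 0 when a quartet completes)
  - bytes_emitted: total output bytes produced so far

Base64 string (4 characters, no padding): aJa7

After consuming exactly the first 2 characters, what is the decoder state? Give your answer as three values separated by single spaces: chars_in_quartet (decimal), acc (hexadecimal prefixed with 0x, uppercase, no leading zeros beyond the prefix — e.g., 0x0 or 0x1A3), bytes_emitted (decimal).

After char 0 ('a'=26): chars_in_quartet=1 acc=0x1A bytes_emitted=0
After char 1 ('J'=9): chars_in_quartet=2 acc=0x689 bytes_emitted=0

Answer: 2 0x689 0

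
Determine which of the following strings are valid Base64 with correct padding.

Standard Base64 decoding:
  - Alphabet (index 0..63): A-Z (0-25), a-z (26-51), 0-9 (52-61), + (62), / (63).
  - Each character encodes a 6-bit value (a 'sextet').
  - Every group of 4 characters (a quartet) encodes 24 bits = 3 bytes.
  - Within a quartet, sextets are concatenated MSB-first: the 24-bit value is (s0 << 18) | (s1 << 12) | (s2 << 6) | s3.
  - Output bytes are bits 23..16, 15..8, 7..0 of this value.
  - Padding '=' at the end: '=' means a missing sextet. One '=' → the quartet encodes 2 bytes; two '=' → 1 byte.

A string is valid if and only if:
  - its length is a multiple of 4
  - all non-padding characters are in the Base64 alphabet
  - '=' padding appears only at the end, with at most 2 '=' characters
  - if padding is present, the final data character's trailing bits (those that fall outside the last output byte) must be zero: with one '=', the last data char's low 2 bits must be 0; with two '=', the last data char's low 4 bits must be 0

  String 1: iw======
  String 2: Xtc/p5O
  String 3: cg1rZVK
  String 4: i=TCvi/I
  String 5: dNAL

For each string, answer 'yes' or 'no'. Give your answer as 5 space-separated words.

String 1: 'iw======' → invalid (6 pad chars (max 2))
String 2: 'Xtc/p5O' → invalid (len=7 not mult of 4)
String 3: 'cg1rZVK' → invalid (len=7 not mult of 4)
String 4: 'i=TCvi/I' → invalid (bad char(s): ['=']; '=' in middle)
String 5: 'dNAL' → valid

Answer: no no no no yes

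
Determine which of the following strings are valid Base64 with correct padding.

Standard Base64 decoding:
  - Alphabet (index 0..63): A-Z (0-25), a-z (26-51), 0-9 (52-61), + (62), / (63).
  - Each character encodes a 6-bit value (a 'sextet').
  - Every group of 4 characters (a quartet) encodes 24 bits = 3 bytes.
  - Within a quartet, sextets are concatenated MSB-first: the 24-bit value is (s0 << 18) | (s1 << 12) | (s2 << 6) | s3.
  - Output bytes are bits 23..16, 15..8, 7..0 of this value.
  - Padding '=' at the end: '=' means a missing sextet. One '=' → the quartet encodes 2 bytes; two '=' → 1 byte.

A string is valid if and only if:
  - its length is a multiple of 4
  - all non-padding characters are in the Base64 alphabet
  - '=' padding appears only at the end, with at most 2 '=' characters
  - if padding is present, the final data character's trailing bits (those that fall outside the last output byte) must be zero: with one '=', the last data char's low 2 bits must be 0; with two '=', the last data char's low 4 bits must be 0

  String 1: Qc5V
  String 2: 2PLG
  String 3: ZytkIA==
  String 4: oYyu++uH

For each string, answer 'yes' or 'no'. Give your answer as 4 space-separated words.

String 1: 'Qc5V' → valid
String 2: '2PLG' → valid
String 3: 'ZytkIA==' → valid
String 4: 'oYyu++uH' → valid

Answer: yes yes yes yes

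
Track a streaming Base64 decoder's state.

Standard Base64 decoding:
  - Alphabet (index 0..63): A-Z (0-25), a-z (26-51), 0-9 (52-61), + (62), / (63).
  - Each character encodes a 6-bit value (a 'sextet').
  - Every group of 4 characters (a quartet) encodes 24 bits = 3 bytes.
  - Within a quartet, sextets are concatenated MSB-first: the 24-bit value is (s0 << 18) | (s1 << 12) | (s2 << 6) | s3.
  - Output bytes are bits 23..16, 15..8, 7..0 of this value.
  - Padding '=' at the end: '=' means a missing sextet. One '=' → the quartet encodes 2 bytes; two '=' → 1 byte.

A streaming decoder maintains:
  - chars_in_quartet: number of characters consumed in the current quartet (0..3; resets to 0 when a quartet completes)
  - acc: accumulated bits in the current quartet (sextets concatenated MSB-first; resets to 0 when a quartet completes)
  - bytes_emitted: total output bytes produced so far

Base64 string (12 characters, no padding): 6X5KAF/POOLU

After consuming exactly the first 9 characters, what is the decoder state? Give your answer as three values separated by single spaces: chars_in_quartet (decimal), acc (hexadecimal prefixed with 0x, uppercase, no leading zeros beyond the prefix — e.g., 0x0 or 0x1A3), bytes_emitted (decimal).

After char 0 ('6'=58): chars_in_quartet=1 acc=0x3A bytes_emitted=0
After char 1 ('X'=23): chars_in_quartet=2 acc=0xE97 bytes_emitted=0
After char 2 ('5'=57): chars_in_quartet=3 acc=0x3A5F9 bytes_emitted=0
After char 3 ('K'=10): chars_in_quartet=4 acc=0xE97E4A -> emit E9 7E 4A, reset; bytes_emitted=3
After char 4 ('A'=0): chars_in_quartet=1 acc=0x0 bytes_emitted=3
After char 5 ('F'=5): chars_in_quartet=2 acc=0x5 bytes_emitted=3
After char 6 ('/'=63): chars_in_quartet=3 acc=0x17F bytes_emitted=3
After char 7 ('P'=15): chars_in_quartet=4 acc=0x5FCF -> emit 00 5F CF, reset; bytes_emitted=6
After char 8 ('O'=14): chars_in_quartet=1 acc=0xE bytes_emitted=6

Answer: 1 0xE 6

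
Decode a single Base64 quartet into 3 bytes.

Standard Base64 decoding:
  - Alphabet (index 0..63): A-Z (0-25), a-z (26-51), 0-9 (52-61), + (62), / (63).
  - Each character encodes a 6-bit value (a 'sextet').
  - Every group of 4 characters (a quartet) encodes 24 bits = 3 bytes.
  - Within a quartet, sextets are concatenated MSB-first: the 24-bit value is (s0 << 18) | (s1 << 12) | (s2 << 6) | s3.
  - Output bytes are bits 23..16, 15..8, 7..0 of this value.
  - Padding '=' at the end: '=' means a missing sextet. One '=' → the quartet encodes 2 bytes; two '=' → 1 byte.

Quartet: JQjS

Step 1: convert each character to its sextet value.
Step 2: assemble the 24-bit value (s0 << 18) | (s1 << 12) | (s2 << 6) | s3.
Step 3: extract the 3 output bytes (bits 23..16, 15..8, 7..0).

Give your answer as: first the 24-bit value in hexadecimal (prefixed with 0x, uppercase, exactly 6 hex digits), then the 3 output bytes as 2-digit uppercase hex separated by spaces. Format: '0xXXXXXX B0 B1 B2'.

Answer: 0x2508D2 25 08 D2

Derivation:
Sextets: J=9, Q=16, j=35, S=18
24-bit: (9<<18) | (16<<12) | (35<<6) | 18
      = 0x240000 | 0x010000 | 0x0008C0 | 0x000012
      = 0x2508D2
Bytes: (v>>16)&0xFF=25, (v>>8)&0xFF=08, v&0xFF=D2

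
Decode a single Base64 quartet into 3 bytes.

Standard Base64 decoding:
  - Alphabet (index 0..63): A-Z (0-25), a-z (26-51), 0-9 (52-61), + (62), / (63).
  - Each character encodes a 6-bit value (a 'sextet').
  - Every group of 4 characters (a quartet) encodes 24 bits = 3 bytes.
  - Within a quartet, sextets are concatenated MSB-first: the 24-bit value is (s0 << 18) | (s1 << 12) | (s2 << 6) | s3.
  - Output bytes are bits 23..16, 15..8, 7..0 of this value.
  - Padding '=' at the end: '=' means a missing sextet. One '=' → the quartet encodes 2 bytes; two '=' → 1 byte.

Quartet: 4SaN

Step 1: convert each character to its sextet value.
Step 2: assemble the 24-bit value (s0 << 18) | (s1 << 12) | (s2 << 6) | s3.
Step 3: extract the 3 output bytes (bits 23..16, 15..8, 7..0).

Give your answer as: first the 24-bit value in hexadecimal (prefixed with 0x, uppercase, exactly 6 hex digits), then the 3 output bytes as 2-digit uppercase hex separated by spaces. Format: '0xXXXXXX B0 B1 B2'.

Answer: 0xE1268D E1 26 8D

Derivation:
Sextets: 4=56, S=18, a=26, N=13
24-bit: (56<<18) | (18<<12) | (26<<6) | 13
      = 0xE00000 | 0x012000 | 0x000680 | 0x00000D
      = 0xE1268D
Bytes: (v>>16)&0xFF=E1, (v>>8)&0xFF=26, v&0xFF=8D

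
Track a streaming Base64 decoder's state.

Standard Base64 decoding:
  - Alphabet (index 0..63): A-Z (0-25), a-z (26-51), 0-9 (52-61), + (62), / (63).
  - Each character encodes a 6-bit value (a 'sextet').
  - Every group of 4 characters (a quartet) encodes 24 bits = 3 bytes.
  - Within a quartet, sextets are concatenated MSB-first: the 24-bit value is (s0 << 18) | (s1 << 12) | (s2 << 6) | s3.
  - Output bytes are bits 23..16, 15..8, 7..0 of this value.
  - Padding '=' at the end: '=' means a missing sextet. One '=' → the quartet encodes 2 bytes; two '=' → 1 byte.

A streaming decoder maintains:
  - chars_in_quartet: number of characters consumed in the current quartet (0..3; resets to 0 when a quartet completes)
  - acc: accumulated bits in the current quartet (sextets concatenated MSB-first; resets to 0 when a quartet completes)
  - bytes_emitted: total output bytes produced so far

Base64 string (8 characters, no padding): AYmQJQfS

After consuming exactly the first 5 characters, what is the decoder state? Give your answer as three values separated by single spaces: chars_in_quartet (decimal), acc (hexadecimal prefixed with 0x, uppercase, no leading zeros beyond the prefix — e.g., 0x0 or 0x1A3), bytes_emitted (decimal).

Answer: 1 0x9 3

Derivation:
After char 0 ('A'=0): chars_in_quartet=1 acc=0x0 bytes_emitted=0
After char 1 ('Y'=24): chars_in_quartet=2 acc=0x18 bytes_emitted=0
After char 2 ('m'=38): chars_in_quartet=3 acc=0x626 bytes_emitted=0
After char 3 ('Q'=16): chars_in_quartet=4 acc=0x18990 -> emit 01 89 90, reset; bytes_emitted=3
After char 4 ('J'=9): chars_in_quartet=1 acc=0x9 bytes_emitted=3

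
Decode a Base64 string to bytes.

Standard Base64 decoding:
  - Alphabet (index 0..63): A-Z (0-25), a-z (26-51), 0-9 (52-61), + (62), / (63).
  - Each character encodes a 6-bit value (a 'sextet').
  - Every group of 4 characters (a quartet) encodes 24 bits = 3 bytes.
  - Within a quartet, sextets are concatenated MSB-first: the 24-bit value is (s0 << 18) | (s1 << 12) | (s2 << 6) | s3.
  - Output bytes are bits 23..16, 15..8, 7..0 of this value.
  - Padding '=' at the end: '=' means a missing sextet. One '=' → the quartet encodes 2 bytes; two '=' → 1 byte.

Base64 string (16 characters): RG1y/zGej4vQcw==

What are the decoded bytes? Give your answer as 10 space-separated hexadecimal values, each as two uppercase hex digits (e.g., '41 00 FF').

After char 0 ('R'=17): chars_in_quartet=1 acc=0x11 bytes_emitted=0
After char 1 ('G'=6): chars_in_quartet=2 acc=0x446 bytes_emitted=0
After char 2 ('1'=53): chars_in_quartet=3 acc=0x111B5 bytes_emitted=0
After char 3 ('y'=50): chars_in_quartet=4 acc=0x446D72 -> emit 44 6D 72, reset; bytes_emitted=3
After char 4 ('/'=63): chars_in_quartet=1 acc=0x3F bytes_emitted=3
After char 5 ('z'=51): chars_in_quartet=2 acc=0xFF3 bytes_emitted=3
After char 6 ('G'=6): chars_in_quartet=3 acc=0x3FCC6 bytes_emitted=3
After char 7 ('e'=30): chars_in_quartet=4 acc=0xFF319E -> emit FF 31 9E, reset; bytes_emitted=6
After char 8 ('j'=35): chars_in_quartet=1 acc=0x23 bytes_emitted=6
After char 9 ('4'=56): chars_in_quartet=2 acc=0x8F8 bytes_emitted=6
After char 10 ('v'=47): chars_in_quartet=3 acc=0x23E2F bytes_emitted=6
After char 11 ('Q'=16): chars_in_quartet=4 acc=0x8F8BD0 -> emit 8F 8B D0, reset; bytes_emitted=9
After char 12 ('c'=28): chars_in_quartet=1 acc=0x1C bytes_emitted=9
After char 13 ('w'=48): chars_in_quartet=2 acc=0x730 bytes_emitted=9
Padding '==': partial quartet acc=0x730 -> emit 73; bytes_emitted=10

Answer: 44 6D 72 FF 31 9E 8F 8B D0 73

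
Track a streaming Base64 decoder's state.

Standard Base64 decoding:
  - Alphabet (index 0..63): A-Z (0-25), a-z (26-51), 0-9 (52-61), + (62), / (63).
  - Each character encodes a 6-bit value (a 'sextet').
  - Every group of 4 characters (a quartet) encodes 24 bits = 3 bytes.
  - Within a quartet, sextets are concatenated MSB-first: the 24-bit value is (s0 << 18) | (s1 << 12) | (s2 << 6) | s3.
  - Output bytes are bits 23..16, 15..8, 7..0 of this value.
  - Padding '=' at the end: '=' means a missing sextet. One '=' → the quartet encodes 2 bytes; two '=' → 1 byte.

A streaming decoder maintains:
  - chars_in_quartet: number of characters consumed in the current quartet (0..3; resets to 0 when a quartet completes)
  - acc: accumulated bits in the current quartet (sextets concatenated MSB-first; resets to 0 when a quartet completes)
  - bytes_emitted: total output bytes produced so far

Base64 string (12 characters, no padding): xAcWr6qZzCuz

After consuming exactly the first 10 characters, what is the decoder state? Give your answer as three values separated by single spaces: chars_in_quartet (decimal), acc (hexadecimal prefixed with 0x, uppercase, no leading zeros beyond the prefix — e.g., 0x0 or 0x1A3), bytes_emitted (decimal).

After char 0 ('x'=49): chars_in_quartet=1 acc=0x31 bytes_emitted=0
After char 1 ('A'=0): chars_in_quartet=2 acc=0xC40 bytes_emitted=0
After char 2 ('c'=28): chars_in_quartet=3 acc=0x3101C bytes_emitted=0
After char 3 ('W'=22): chars_in_quartet=4 acc=0xC40716 -> emit C4 07 16, reset; bytes_emitted=3
After char 4 ('r'=43): chars_in_quartet=1 acc=0x2B bytes_emitted=3
After char 5 ('6'=58): chars_in_quartet=2 acc=0xAFA bytes_emitted=3
After char 6 ('q'=42): chars_in_quartet=3 acc=0x2BEAA bytes_emitted=3
After char 7 ('Z'=25): chars_in_quartet=4 acc=0xAFAA99 -> emit AF AA 99, reset; bytes_emitted=6
After char 8 ('z'=51): chars_in_quartet=1 acc=0x33 bytes_emitted=6
After char 9 ('C'=2): chars_in_quartet=2 acc=0xCC2 bytes_emitted=6

Answer: 2 0xCC2 6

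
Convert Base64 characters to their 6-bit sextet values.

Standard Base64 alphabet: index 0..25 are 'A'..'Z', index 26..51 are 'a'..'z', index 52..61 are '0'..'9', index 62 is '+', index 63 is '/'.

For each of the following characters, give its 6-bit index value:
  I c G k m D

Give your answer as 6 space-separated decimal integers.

'I': A..Z range, ord('I') − ord('A') = 8
'c': a..z range, 26 + ord('c') − ord('a') = 28
'G': A..Z range, ord('G') − ord('A') = 6
'k': a..z range, 26 + ord('k') − ord('a') = 36
'm': a..z range, 26 + ord('m') − ord('a') = 38
'D': A..Z range, ord('D') − ord('A') = 3

Answer: 8 28 6 36 38 3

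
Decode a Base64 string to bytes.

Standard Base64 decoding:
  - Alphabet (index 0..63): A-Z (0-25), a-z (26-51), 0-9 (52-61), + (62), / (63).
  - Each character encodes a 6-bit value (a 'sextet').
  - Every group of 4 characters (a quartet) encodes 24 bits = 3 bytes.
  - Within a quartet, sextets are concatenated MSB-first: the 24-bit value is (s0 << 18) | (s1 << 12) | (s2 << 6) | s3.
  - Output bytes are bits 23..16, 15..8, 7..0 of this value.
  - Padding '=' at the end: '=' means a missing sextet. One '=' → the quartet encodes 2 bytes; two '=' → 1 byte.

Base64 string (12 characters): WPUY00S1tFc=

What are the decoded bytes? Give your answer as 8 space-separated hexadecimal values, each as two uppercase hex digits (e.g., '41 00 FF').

After char 0 ('W'=22): chars_in_quartet=1 acc=0x16 bytes_emitted=0
After char 1 ('P'=15): chars_in_quartet=2 acc=0x58F bytes_emitted=0
After char 2 ('U'=20): chars_in_quartet=3 acc=0x163D4 bytes_emitted=0
After char 3 ('Y'=24): chars_in_quartet=4 acc=0x58F518 -> emit 58 F5 18, reset; bytes_emitted=3
After char 4 ('0'=52): chars_in_quartet=1 acc=0x34 bytes_emitted=3
After char 5 ('0'=52): chars_in_quartet=2 acc=0xD34 bytes_emitted=3
After char 6 ('S'=18): chars_in_quartet=3 acc=0x34D12 bytes_emitted=3
After char 7 ('1'=53): chars_in_quartet=4 acc=0xD344B5 -> emit D3 44 B5, reset; bytes_emitted=6
After char 8 ('t'=45): chars_in_quartet=1 acc=0x2D bytes_emitted=6
After char 9 ('F'=5): chars_in_quartet=2 acc=0xB45 bytes_emitted=6
After char 10 ('c'=28): chars_in_quartet=3 acc=0x2D15C bytes_emitted=6
Padding '=': partial quartet acc=0x2D15C -> emit B4 57; bytes_emitted=8

Answer: 58 F5 18 D3 44 B5 B4 57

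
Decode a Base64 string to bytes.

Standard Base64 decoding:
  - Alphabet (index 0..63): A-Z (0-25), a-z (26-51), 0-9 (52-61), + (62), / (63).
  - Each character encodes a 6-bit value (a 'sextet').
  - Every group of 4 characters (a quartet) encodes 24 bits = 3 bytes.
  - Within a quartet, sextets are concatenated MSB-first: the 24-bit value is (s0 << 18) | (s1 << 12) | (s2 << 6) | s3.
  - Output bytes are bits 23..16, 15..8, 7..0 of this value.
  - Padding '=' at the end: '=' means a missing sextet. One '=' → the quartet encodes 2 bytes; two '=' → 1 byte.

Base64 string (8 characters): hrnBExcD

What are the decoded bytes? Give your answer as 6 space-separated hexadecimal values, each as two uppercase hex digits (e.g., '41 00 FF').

Answer: 86 B9 C1 13 17 03

Derivation:
After char 0 ('h'=33): chars_in_quartet=1 acc=0x21 bytes_emitted=0
After char 1 ('r'=43): chars_in_quartet=2 acc=0x86B bytes_emitted=0
After char 2 ('n'=39): chars_in_quartet=3 acc=0x21AE7 bytes_emitted=0
After char 3 ('B'=1): chars_in_quartet=4 acc=0x86B9C1 -> emit 86 B9 C1, reset; bytes_emitted=3
After char 4 ('E'=4): chars_in_quartet=1 acc=0x4 bytes_emitted=3
After char 5 ('x'=49): chars_in_quartet=2 acc=0x131 bytes_emitted=3
After char 6 ('c'=28): chars_in_quartet=3 acc=0x4C5C bytes_emitted=3
After char 7 ('D'=3): chars_in_quartet=4 acc=0x131703 -> emit 13 17 03, reset; bytes_emitted=6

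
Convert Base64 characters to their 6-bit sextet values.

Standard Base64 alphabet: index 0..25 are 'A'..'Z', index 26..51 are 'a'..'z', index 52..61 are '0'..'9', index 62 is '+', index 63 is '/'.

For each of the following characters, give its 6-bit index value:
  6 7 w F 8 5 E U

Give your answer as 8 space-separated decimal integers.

Answer: 58 59 48 5 60 57 4 20

Derivation:
'6': 0..9 range, 52 + ord('6') − ord('0') = 58
'7': 0..9 range, 52 + ord('7') − ord('0') = 59
'w': a..z range, 26 + ord('w') − ord('a') = 48
'F': A..Z range, ord('F') − ord('A') = 5
'8': 0..9 range, 52 + ord('8') − ord('0') = 60
'5': 0..9 range, 52 + ord('5') − ord('0') = 57
'E': A..Z range, ord('E') − ord('A') = 4
'U': A..Z range, ord('U') − ord('A') = 20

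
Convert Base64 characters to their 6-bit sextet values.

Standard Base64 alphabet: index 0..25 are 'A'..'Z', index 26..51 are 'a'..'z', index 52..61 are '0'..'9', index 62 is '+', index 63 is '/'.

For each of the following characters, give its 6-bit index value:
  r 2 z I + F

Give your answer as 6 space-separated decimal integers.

'r': a..z range, 26 + ord('r') − ord('a') = 43
'2': 0..9 range, 52 + ord('2') − ord('0') = 54
'z': a..z range, 26 + ord('z') − ord('a') = 51
'I': A..Z range, ord('I') − ord('A') = 8
'+': index 62
'F': A..Z range, ord('F') − ord('A') = 5

Answer: 43 54 51 8 62 5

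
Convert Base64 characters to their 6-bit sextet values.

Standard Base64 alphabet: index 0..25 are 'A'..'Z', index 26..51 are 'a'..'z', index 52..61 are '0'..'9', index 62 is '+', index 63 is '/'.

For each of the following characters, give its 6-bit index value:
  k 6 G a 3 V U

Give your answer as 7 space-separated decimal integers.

Answer: 36 58 6 26 55 21 20

Derivation:
'k': a..z range, 26 + ord('k') − ord('a') = 36
'6': 0..9 range, 52 + ord('6') − ord('0') = 58
'G': A..Z range, ord('G') − ord('A') = 6
'a': a..z range, 26 + ord('a') − ord('a') = 26
'3': 0..9 range, 52 + ord('3') − ord('0') = 55
'V': A..Z range, ord('V') − ord('A') = 21
'U': A..Z range, ord('U') − ord('A') = 20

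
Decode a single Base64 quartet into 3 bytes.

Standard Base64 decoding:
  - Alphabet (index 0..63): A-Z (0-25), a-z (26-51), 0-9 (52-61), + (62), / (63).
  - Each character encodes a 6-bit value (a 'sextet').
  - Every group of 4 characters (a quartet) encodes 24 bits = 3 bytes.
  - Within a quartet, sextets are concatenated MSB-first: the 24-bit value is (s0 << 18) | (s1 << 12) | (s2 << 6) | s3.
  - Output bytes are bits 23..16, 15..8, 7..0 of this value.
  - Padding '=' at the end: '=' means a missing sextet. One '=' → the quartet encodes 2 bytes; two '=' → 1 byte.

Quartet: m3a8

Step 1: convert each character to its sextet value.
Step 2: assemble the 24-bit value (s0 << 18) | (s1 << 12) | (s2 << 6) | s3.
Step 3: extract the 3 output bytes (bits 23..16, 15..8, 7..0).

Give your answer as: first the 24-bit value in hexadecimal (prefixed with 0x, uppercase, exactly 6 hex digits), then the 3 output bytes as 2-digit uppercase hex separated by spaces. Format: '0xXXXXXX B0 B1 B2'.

Answer: 0x9B76BC 9B 76 BC

Derivation:
Sextets: m=38, 3=55, a=26, 8=60
24-bit: (38<<18) | (55<<12) | (26<<6) | 60
      = 0x980000 | 0x037000 | 0x000680 | 0x00003C
      = 0x9B76BC
Bytes: (v>>16)&0xFF=9B, (v>>8)&0xFF=76, v&0xFF=BC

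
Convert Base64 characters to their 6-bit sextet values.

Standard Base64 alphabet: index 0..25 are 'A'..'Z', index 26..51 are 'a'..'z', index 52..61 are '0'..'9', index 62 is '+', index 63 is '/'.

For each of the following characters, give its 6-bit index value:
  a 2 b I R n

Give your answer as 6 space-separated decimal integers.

'a': a..z range, 26 + ord('a') − ord('a') = 26
'2': 0..9 range, 52 + ord('2') − ord('0') = 54
'b': a..z range, 26 + ord('b') − ord('a') = 27
'I': A..Z range, ord('I') − ord('A') = 8
'R': A..Z range, ord('R') − ord('A') = 17
'n': a..z range, 26 + ord('n') − ord('a') = 39

Answer: 26 54 27 8 17 39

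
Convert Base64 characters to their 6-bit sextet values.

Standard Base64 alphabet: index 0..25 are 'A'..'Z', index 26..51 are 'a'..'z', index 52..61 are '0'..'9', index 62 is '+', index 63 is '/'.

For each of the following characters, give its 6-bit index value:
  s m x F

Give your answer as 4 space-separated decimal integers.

Answer: 44 38 49 5

Derivation:
's': a..z range, 26 + ord('s') − ord('a') = 44
'm': a..z range, 26 + ord('m') − ord('a') = 38
'x': a..z range, 26 + ord('x') − ord('a') = 49
'F': A..Z range, ord('F') − ord('A') = 5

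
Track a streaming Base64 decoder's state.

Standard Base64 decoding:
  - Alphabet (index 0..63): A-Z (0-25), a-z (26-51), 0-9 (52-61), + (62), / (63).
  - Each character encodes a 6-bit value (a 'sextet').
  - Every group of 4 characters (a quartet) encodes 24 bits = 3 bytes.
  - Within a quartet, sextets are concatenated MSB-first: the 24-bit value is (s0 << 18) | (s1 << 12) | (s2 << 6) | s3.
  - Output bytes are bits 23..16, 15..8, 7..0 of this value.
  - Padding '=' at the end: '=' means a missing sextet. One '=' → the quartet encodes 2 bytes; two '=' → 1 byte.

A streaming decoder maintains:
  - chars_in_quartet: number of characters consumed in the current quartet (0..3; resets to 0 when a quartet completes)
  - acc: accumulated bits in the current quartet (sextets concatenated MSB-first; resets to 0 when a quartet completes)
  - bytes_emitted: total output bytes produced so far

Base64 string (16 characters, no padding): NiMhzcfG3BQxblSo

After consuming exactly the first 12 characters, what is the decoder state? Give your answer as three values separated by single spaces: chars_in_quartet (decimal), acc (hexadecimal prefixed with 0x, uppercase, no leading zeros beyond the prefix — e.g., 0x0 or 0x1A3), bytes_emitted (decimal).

Answer: 0 0x0 9

Derivation:
After char 0 ('N'=13): chars_in_quartet=1 acc=0xD bytes_emitted=0
After char 1 ('i'=34): chars_in_quartet=2 acc=0x362 bytes_emitted=0
After char 2 ('M'=12): chars_in_quartet=3 acc=0xD88C bytes_emitted=0
After char 3 ('h'=33): chars_in_quartet=4 acc=0x362321 -> emit 36 23 21, reset; bytes_emitted=3
After char 4 ('z'=51): chars_in_quartet=1 acc=0x33 bytes_emitted=3
After char 5 ('c'=28): chars_in_quartet=2 acc=0xCDC bytes_emitted=3
After char 6 ('f'=31): chars_in_quartet=3 acc=0x3371F bytes_emitted=3
After char 7 ('G'=6): chars_in_quartet=4 acc=0xCDC7C6 -> emit CD C7 C6, reset; bytes_emitted=6
After char 8 ('3'=55): chars_in_quartet=1 acc=0x37 bytes_emitted=6
After char 9 ('B'=1): chars_in_quartet=2 acc=0xDC1 bytes_emitted=6
After char 10 ('Q'=16): chars_in_quartet=3 acc=0x37050 bytes_emitted=6
After char 11 ('x'=49): chars_in_quartet=4 acc=0xDC1431 -> emit DC 14 31, reset; bytes_emitted=9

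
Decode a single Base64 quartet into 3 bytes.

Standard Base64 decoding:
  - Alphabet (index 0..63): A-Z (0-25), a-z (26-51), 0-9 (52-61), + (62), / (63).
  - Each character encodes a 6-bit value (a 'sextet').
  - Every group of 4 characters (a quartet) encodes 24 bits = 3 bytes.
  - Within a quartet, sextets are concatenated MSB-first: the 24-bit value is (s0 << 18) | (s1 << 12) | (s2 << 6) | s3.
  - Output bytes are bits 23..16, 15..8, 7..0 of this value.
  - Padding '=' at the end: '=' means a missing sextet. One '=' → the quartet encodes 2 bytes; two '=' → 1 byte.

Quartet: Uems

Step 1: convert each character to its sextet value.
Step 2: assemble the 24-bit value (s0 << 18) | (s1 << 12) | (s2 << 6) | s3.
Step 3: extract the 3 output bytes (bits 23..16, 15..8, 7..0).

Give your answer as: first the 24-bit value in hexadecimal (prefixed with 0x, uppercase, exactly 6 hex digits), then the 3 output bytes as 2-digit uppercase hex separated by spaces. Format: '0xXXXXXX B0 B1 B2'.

Sextets: U=20, e=30, m=38, s=44
24-bit: (20<<18) | (30<<12) | (38<<6) | 44
      = 0x500000 | 0x01E000 | 0x000980 | 0x00002C
      = 0x51E9AC
Bytes: (v>>16)&0xFF=51, (v>>8)&0xFF=E9, v&0xFF=AC

Answer: 0x51E9AC 51 E9 AC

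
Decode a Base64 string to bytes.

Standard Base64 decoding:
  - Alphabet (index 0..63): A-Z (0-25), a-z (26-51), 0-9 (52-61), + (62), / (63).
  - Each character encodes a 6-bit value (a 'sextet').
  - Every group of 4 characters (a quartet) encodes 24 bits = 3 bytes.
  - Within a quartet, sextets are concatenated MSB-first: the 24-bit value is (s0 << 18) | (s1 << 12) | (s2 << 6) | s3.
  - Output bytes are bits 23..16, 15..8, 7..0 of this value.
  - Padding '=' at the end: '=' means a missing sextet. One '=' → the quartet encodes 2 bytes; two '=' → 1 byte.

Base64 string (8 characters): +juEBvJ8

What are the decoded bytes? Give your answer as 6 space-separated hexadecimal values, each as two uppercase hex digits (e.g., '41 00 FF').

Answer: FA 3B 84 06 F2 7C

Derivation:
After char 0 ('+'=62): chars_in_quartet=1 acc=0x3E bytes_emitted=0
After char 1 ('j'=35): chars_in_quartet=2 acc=0xFA3 bytes_emitted=0
After char 2 ('u'=46): chars_in_quartet=3 acc=0x3E8EE bytes_emitted=0
After char 3 ('E'=4): chars_in_quartet=4 acc=0xFA3B84 -> emit FA 3B 84, reset; bytes_emitted=3
After char 4 ('B'=1): chars_in_quartet=1 acc=0x1 bytes_emitted=3
After char 5 ('v'=47): chars_in_quartet=2 acc=0x6F bytes_emitted=3
After char 6 ('J'=9): chars_in_quartet=3 acc=0x1BC9 bytes_emitted=3
After char 7 ('8'=60): chars_in_quartet=4 acc=0x6F27C -> emit 06 F2 7C, reset; bytes_emitted=6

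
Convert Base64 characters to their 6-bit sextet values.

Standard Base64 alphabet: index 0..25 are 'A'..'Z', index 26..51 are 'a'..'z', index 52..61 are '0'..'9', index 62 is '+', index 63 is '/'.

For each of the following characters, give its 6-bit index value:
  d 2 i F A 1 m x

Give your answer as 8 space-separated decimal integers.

'd': a..z range, 26 + ord('d') − ord('a') = 29
'2': 0..9 range, 52 + ord('2') − ord('0') = 54
'i': a..z range, 26 + ord('i') − ord('a') = 34
'F': A..Z range, ord('F') − ord('A') = 5
'A': A..Z range, ord('A') − ord('A') = 0
'1': 0..9 range, 52 + ord('1') − ord('0') = 53
'm': a..z range, 26 + ord('m') − ord('a') = 38
'x': a..z range, 26 + ord('x') − ord('a') = 49

Answer: 29 54 34 5 0 53 38 49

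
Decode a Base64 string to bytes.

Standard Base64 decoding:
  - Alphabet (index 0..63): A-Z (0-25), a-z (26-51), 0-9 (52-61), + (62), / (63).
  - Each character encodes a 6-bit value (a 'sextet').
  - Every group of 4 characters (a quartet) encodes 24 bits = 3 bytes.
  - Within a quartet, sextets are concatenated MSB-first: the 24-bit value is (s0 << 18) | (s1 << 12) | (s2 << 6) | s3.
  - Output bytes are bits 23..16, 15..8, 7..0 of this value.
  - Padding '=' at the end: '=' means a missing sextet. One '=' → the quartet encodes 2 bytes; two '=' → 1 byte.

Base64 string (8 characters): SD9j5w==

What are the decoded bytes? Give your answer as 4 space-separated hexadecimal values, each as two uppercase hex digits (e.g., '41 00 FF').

After char 0 ('S'=18): chars_in_quartet=1 acc=0x12 bytes_emitted=0
After char 1 ('D'=3): chars_in_quartet=2 acc=0x483 bytes_emitted=0
After char 2 ('9'=61): chars_in_quartet=3 acc=0x120FD bytes_emitted=0
After char 3 ('j'=35): chars_in_quartet=4 acc=0x483F63 -> emit 48 3F 63, reset; bytes_emitted=3
After char 4 ('5'=57): chars_in_quartet=1 acc=0x39 bytes_emitted=3
After char 5 ('w'=48): chars_in_quartet=2 acc=0xE70 bytes_emitted=3
Padding '==': partial quartet acc=0xE70 -> emit E7; bytes_emitted=4

Answer: 48 3F 63 E7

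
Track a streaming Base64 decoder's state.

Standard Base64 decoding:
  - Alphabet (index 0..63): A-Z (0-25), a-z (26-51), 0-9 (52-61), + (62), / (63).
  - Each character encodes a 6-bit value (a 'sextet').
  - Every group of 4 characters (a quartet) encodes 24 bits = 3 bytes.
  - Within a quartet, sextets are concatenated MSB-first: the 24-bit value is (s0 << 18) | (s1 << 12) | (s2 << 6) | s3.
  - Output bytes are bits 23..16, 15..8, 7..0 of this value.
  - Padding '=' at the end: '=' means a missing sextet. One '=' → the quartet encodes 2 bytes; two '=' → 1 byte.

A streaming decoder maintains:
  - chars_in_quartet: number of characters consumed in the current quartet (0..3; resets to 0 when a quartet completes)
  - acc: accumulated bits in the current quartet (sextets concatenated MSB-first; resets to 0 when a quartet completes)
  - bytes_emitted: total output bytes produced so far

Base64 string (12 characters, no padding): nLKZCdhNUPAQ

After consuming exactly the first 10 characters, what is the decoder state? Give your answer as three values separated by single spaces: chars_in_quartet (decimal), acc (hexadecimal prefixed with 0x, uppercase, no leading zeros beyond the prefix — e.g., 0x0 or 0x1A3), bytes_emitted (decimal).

Answer: 2 0x50F 6

Derivation:
After char 0 ('n'=39): chars_in_quartet=1 acc=0x27 bytes_emitted=0
After char 1 ('L'=11): chars_in_quartet=2 acc=0x9CB bytes_emitted=0
After char 2 ('K'=10): chars_in_quartet=3 acc=0x272CA bytes_emitted=0
After char 3 ('Z'=25): chars_in_quartet=4 acc=0x9CB299 -> emit 9C B2 99, reset; bytes_emitted=3
After char 4 ('C'=2): chars_in_quartet=1 acc=0x2 bytes_emitted=3
After char 5 ('d'=29): chars_in_quartet=2 acc=0x9D bytes_emitted=3
After char 6 ('h'=33): chars_in_quartet=3 acc=0x2761 bytes_emitted=3
After char 7 ('N'=13): chars_in_quartet=4 acc=0x9D84D -> emit 09 D8 4D, reset; bytes_emitted=6
After char 8 ('U'=20): chars_in_quartet=1 acc=0x14 bytes_emitted=6
After char 9 ('P'=15): chars_in_quartet=2 acc=0x50F bytes_emitted=6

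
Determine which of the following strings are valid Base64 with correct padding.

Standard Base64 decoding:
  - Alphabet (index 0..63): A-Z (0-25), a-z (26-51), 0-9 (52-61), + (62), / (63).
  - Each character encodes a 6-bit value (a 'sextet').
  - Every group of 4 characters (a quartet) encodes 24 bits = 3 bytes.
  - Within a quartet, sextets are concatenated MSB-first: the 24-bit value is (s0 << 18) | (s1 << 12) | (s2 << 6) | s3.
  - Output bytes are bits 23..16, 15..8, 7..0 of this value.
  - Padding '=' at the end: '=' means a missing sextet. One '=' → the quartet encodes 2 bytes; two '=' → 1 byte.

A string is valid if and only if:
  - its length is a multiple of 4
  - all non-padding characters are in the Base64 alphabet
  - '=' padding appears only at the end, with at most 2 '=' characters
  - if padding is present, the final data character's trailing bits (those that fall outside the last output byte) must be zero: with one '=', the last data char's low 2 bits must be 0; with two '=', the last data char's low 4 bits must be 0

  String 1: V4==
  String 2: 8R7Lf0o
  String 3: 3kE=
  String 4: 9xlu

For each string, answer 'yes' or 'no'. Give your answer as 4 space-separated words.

String 1: 'V4==' → invalid (bad trailing bits)
String 2: '8R7Lf0o' → invalid (len=7 not mult of 4)
String 3: '3kE=' → valid
String 4: '9xlu' → valid

Answer: no no yes yes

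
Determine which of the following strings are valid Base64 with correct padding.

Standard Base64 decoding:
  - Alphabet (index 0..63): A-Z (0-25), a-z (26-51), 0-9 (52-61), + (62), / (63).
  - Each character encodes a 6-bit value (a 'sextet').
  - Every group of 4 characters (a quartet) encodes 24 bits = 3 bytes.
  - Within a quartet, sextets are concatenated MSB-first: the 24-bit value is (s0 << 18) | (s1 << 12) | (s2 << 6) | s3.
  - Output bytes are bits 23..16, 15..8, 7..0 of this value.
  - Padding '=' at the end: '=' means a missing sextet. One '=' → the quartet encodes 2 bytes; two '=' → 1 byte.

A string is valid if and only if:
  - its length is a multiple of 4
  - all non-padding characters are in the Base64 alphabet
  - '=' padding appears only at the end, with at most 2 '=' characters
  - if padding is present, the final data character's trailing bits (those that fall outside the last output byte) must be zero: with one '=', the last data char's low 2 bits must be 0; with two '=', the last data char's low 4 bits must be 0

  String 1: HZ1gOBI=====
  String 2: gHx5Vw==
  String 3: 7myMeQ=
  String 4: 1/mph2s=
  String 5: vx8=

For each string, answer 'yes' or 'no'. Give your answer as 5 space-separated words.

String 1: 'HZ1gOBI=====' → invalid (5 pad chars (max 2))
String 2: 'gHx5Vw==' → valid
String 3: '7myMeQ=' → invalid (len=7 not mult of 4)
String 4: '1/mph2s=' → valid
String 5: 'vx8=' → valid

Answer: no yes no yes yes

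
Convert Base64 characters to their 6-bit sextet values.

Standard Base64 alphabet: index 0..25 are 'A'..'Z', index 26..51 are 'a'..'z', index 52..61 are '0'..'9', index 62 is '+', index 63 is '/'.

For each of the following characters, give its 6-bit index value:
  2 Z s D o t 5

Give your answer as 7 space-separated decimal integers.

Answer: 54 25 44 3 40 45 57

Derivation:
'2': 0..9 range, 52 + ord('2') − ord('0') = 54
'Z': A..Z range, ord('Z') − ord('A') = 25
's': a..z range, 26 + ord('s') − ord('a') = 44
'D': A..Z range, ord('D') − ord('A') = 3
'o': a..z range, 26 + ord('o') − ord('a') = 40
't': a..z range, 26 + ord('t') − ord('a') = 45
'5': 0..9 range, 52 + ord('5') − ord('0') = 57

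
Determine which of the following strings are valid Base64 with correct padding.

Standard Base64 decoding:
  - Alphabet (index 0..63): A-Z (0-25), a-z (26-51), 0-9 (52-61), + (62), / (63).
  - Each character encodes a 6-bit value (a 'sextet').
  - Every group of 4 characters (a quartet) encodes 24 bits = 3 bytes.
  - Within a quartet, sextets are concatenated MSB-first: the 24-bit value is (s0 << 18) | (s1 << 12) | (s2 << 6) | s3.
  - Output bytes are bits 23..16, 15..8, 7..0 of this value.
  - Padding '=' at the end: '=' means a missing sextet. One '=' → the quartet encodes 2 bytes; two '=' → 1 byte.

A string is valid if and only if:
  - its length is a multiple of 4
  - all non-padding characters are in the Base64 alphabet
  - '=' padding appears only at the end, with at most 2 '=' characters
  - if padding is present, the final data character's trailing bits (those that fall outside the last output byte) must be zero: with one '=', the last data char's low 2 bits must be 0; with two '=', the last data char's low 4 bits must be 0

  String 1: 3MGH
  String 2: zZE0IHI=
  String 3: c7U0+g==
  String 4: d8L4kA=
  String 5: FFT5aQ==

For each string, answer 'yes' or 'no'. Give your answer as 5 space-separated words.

Answer: yes yes yes no yes

Derivation:
String 1: '3MGH' → valid
String 2: 'zZE0IHI=' → valid
String 3: 'c7U0+g==' → valid
String 4: 'd8L4kA=' → invalid (len=7 not mult of 4)
String 5: 'FFT5aQ==' → valid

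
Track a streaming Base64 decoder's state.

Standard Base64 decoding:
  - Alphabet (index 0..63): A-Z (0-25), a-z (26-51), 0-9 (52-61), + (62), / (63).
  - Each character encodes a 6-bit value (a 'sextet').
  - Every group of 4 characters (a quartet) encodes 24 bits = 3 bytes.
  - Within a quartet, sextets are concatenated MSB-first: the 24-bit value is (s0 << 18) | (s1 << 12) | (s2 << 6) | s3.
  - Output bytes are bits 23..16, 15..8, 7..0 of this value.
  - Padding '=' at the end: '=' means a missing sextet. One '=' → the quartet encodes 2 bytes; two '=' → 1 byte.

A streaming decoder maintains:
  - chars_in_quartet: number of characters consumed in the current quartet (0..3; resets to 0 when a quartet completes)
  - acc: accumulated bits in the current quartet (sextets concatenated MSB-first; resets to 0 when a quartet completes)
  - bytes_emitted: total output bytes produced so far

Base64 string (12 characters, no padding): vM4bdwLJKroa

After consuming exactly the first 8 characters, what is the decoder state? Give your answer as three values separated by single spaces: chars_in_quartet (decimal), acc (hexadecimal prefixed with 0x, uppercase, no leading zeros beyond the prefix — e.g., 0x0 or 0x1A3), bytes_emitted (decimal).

After char 0 ('v'=47): chars_in_quartet=1 acc=0x2F bytes_emitted=0
After char 1 ('M'=12): chars_in_quartet=2 acc=0xBCC bytes_emitted=0
After char 2 ('4'=56): chars_in_quartet=3 acc=0x2F338 bytes_emitted=0
After char 3 ('b'=27): chars_in_quartet=4 acc=0xBCCE1B -> emit BC CE 1B, reset; bytes_emitted=3
After char 4 ('d'=29): chars_in_quartet=1 acc=0x1D bytes_emitted=3
After char 5 ('w'=48): chars_in_quartet=2 acc=0x770 bytes_emitted=3
After char 6 ('L'=11): chars_in_quartet=3 acc=0x1DC0B bytes_emitted=3
After char 7 ('J'=9): chars_in_quartet=4 acc=0x7702C9 -> emit 77 02 C9, reset; bytes_emitted=6

Answer: 0 0x0 6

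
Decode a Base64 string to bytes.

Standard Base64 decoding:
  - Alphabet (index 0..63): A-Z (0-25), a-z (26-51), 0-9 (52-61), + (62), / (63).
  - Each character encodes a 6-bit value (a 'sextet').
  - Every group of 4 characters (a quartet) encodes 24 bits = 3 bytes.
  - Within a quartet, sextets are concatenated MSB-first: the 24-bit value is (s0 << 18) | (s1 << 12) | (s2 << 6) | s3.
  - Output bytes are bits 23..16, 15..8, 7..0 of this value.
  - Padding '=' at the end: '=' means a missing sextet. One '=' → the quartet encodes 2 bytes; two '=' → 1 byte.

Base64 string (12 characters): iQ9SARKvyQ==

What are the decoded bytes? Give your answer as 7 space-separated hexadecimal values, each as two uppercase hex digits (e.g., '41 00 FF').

Answer: 89 0F 52 01 12 AF C9

Derivation:
After char 0 ('i'=34): chars_in_quartet=1 acc=0x22 bytes_emitted=0
After char 1 ('Q'=16): chars_in_quartet=2 acc=0x890 bytes_emitted=0
After char 2 ('9'=61): chars_in_quartet=3 acc=0x2243D bytes_emitted=0
After char 3 ('S'=18): chars_in_quartet=4 acc=0x890F52 -> emit 89 0F 52, reset; bytes_emitted=3
After char 4 ('A'=0): chars_in_quartet=1 acc=0x0 bytes_emitted=3
After char 5 ('R'=17): chars_in_quartet=2 acc=0x11 bytes_emitted=3
After char 6 ('K'=10): chars_in_quartet=3 acc=0x44A bytes_emitted=3
After char 7 ('v'=47): chars_in_quartet=4 acc=0x112AF -> emit 01 12 AF, reset; bytes_emitted=6
After char 8 ('y'=50): chars_in_quartet=1 acc=0x32 bytes_emitted=6
After char 9 ('Q'=16): chars_in_quartet=2 acc=0xC90 bytes_emitted=6
Padding '==': partial quartet acc=0xC90 -> emit C9; bytes_emitted=7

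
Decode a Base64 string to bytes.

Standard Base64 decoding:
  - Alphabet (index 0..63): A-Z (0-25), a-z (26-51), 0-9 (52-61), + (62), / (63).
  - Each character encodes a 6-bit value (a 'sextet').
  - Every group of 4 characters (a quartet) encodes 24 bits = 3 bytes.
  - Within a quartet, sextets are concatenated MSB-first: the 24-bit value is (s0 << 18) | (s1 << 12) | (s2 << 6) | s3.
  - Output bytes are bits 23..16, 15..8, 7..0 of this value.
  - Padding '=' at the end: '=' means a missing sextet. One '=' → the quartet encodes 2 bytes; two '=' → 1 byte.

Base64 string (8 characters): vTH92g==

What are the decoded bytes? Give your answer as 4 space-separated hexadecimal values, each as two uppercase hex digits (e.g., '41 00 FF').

Answer: BD 31 FD DA

Derivation:
After char 0 ('v'=47): chars_in_quartet=1 acc=0x2F bytes_emitted=0
After char 1 ('T'=19): chars_in_quartet=2 acc=0xBD3 bytes_emitted=0
After char 2 ('H'=7): chars_in_quartet=3 acc=0x2F4C7 bytes_emitted=0
After char 3 ('9'=61): chars_in_quartet=4 acc=0xBD31FD -> emit BD 31 FD, reset; bytes_emitted=3
After char 4 ('2'=54): chars_in_quartet=1 acc=0x36 bytes_emitted=3
After char 5 ('g'=32): chars_in_quartet=2 acc=0xDA0 bytes_emitted=3
Padding '==': partial quartet acc=0xDA0 -> emit DA; bytes_emitted=4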